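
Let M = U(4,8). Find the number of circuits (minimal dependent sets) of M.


In U(4,8), circuits are the (5)-element subsets.
Any set of 5 elements is dependent, and removing any one element gives
an independent set of size 4, so it is a minimal dependent set.
Number of circuits = C(8,5) = 8! / (5! * 3!) = 56.

56


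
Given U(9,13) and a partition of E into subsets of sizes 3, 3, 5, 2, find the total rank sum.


r(Ai) = min(|Ai|, 9) for each part.
Sum = min(3,9) + min(3,9) + min(5,9) + min(2,9)
    = 3 + 3 + 5 + 2
    = 13.

13


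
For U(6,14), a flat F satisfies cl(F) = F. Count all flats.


Flats of U(6,14): every subset of size < 6 is a flat, plus E itself.
Count = (14 choose 0) + (14 choose 1) + (14 choose 2) + (14 choose 3) + (14 choose 4) + (14 choose 5) + 1
     = 1 + 14 + 91 + 364 + 1001 + 2002 + 1
     = 3474.

3474


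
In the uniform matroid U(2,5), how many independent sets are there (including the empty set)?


Independent sets of U(2,5) are all subsets of size <= 2.
Count = (5 choose 0) + (5 choose 1) + (5 choose 2)
     = 1 + 5 + 10
     = 16.

16


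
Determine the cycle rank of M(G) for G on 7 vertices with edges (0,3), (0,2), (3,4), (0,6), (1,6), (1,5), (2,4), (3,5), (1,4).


Cycle rank (nullity) = |E| - r(M) = |E| - (|V| - c).
|E| = 9, |V| = 7, c = 1.
Nullity = 9 - (7 - 1) = 9 - 6 = 3.

3


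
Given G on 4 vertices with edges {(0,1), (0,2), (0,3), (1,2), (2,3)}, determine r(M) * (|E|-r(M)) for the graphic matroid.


r(M) = |V| - c = 4 - 1 = 3.
nullity = |E| - r(M) = 5 - 3 = 2.
Product = 3 * 2 = 6.

6


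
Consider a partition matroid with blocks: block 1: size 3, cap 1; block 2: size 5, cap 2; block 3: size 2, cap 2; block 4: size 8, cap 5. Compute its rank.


Rank of a partition matroid = sum of min(|Si|, ci) for each block.
= min(3,1) + min(5,2) + min(2,2) + min(8,5)
= 1 + 2 + 2 + 5
= 10.

10


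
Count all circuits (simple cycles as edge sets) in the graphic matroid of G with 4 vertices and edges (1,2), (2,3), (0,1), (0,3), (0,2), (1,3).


A circuit in a graphic matroid = edge set of a simple cycle.
G has 4 vertices and 6 edges.
Enumerating all minimal edge subsets forming cycles...
Total circuits found: 7.

7


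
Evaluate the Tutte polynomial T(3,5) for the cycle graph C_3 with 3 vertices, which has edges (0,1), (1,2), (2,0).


T(C_3; x,y) = x + x^2 + ... + x^(2) + y.
T(3,5) = 3^1 + 3^2 + 5
= 3 + 9 + 5
= 17.

17


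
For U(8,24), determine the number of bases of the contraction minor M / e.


Contracting e from U(8,24) gives U(7,23).
Bases of U(7,23) = C(23,7) = 23! / (7! * 16!) = 245157.

245157


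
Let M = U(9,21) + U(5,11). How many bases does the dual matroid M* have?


(M1+M2)* = M1* + M2*.
M1* = U(12,21), bases: C(21,12) = 293930.
M2* = U(6,11), bases: C(11,6) = 462.
|B(M*)| = 293930 * 462 = 135795660.

135795660


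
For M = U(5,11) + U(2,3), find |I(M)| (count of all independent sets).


For a direct sum, |I(M1+M2)| = |I(M1)| * |I(M2)|.
|I(U(5,11))| = sum C(11,k) for k=0..5 = 1024.
|I(U(2,3))| = sum C(3,k) for k=0..2 = 7.
Total = 1024 * 7 = 7168.

7168


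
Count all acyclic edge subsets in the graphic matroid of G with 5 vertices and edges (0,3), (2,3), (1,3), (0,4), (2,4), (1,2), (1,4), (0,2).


An independent set in a graphic matroid is an acyclic edge subset.
G has 5 vertices and 8 edges.
Enumerate all 2^8 = 256 subsets, checking for acyclicity.
Total independent sets = 134.

134


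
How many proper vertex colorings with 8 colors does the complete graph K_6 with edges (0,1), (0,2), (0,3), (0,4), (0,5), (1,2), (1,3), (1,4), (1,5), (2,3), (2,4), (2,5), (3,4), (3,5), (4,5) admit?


P(K_6, k) = k(k-1)(k-2)...(k-5).
P(8) = (8) * (7) * (6) * (5) * (4) * (3) = 20160.

20160


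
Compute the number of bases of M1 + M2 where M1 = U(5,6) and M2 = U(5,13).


Bases of a direct sum M1 + M2: |B| = |B(M1)| * |B(M2)|.
|B(U(5,6))| = C(6,5) = 6.
|B(U(5,13))| = C(13,5) = 1287.
Total bases = 6 * 1287 = 7722.

7722


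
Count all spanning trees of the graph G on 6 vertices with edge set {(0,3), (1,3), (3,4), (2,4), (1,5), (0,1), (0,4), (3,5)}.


By Kirchhoff's matrix tree theorem, the number of spanning trees equals
the determinant of any cofactor of the Laplacian matrix L.
G has 6 vertices and 8 edges.
Computing the (5 x 5) cofactor determinant gives 21.

21


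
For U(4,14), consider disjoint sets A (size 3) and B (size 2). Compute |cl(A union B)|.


|A union B| = 3 + 2 = 5 (disjoint).
In U(4,14), cl(S) = S if |S| < 4, else cl(S) = E.
Since 5 >= 4, cl(A union B) = E.
|cl(A union B)| = 14.

14


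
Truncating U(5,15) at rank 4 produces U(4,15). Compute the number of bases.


Truncating U(5,15) to rank 4 gives U(4,15).
Bases of U(4,15) are all 4-element subsets of 15 elements.
Number of bases = C(15,4) = (15 * 14 * 13 * 12) / (1 * 2 * 3 * 4) = 1365.

1365


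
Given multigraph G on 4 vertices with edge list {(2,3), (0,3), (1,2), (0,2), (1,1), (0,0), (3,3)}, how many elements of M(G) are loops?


In a graphic matroid, a loop is a self-loop edge (u,u) with rank 0.
Examining all 7 edges for self-loops...
Self-loops found: (1,1), (0,0), (3,3)
Number of loops = 3.

3


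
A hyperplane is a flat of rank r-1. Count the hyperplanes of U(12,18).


Hyperplanes of U(12,18) are flats of rank 11.
In a uniform matroid, these are exactly the (11)-element subsets.
Count = (18 choose 11) = 31824.

31824


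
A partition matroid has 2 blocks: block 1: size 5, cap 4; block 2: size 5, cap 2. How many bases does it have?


A basis picks exactly ci elements from block i.
Number of bases = product of C(|Si|, ci).
= C(5,4) * C(5,2)
= 5 * 10
= 50.

50


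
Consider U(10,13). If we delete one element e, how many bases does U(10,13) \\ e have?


Deleting e from U(10,13) gives U(10,12) since n > r.
Bases of U(10,12) = C(12,10) = 12! / (10! * 2!) = 66.

66


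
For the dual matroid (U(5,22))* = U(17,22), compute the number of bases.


The dual of U(r,n) is U(n-r, n) = U(17,22).
Bases of U(17,22) are all (17)-element subsets.
|B(M*)| = C(22,17) = 26334.

26334


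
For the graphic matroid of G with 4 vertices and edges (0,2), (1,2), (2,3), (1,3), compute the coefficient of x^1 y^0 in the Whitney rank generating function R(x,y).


R(x,y) = sum over A in 2^E of x^(r(E)-r(A)) * y^(|A|-r(A)).
G has 4 vertices, 4 edges. r(E) = 3.
Enumerate all 2^4 = 16 subsets.
Count subsets with r(E)-r(A)=1 and |A|-r(A)=0: 6.

6


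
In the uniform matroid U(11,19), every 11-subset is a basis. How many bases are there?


Bases of U(11,19) are all 11-element subsets of the 19-element ground set.
Number of bases = C(19,11).
(19 choose 11) = 75582.

75582


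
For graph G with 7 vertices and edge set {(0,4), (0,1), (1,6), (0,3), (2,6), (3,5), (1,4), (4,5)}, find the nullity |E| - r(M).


Cycle rank (nullity) = |E| - r(M) = |E| - (|V| - c).
|E| = 8, |V| = 7, c = 1.
Nullity = 8 - (7 - 1) = 8 - 6 = 2.

2


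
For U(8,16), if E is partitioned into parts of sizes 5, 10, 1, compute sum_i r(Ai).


r(Ai) = min(|Ai|, 8) for each part.
Sum = min(5,8) + min(10,8) + min(1,8)
    = 5 + 8 + 1
    = 14.

14


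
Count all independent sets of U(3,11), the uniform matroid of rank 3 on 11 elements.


Independent sets of U(3,11) are all subsets of size <= 3.
Count = C(11,0) + C(11,1) + C(11,2) + C(11,3)
     = 1 + 11 + 55 + 165
     = 232.

232


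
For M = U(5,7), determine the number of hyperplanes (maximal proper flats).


Hyperplanes of U(5,7) are flats of rank 4.
In a uniform matroid, these are exactly the (4)-element subsets.
Count = (7 choose 4) = 35.

35


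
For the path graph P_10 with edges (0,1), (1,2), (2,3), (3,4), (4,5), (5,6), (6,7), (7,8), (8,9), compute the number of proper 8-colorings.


P(P_10, k) = k * (k-1)^(9).
P(8) = 8 * 7^9 = 8 * 40353607 = 322828856.

322828856


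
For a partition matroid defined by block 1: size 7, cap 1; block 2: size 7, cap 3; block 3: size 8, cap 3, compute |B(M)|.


A basis picks exactly ci elements from block i.
Number of bases = product of C(|Si|, ci).
= C(7,1) * C(7,3) * C(8,3)
= 7 * 35 * 56
= 13720.

13720


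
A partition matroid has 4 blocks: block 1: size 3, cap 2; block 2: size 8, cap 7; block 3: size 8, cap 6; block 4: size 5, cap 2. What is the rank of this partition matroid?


Rank of a partition matroid = sum of min(|Si|, ci) for each block.
= min(3,2) + min(8,7) + min(8,6) + min(5,2)
= 2 + 7 + 6 + 2
= 17.

17


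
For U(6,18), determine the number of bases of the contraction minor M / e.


Contracting e from U(6,18) gives U(5,17).
Bases of U(5,17) = C(17,5) = 6188.

6188


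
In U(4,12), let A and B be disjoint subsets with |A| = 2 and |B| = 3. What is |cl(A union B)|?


|A union B| = 2 + 3 = 5 (disjoint).
In U(4,12), cl(S) = S if |S| < 4, else cl(S) = E.
Since 5 >= 4, cl(A union B) = E.
|cl(A union B)| = 12.

12


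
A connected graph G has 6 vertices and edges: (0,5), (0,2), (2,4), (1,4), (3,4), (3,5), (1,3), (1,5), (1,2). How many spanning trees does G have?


By Kirchhoff's matrix tree theorem, the number of spanning trees equals
the determinant of any cofactor of the Laplacian matrix L.
G has 6 vertices and 9 edges.
Computing the (5 x 5) cofactor determinant gives 66.

66


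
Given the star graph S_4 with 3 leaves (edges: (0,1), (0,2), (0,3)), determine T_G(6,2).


A star on 4 vertices is a tree with 3 edges.
T(x,y) = x^(3) for any tree.
T(6,2) = 6^3 = 216.

216


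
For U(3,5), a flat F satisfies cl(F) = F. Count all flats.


Flats of U(3,5): every subset of size < 3 is a flat, plus E itself.
Count = C(5,0) + C(5,1) + C(5,2) + 1
     = 1 + 5 + 10 + 1
     = 17.

17


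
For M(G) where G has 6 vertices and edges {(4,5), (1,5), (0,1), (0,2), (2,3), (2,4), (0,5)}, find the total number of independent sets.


An independent set in a graphic matroid is an acyclic edge subset.
G has 6 vertices and 7 edges.
Enumerate all 2^7 = 128 subsets, checking for acyclicity.
Total independent sets = 104.

104


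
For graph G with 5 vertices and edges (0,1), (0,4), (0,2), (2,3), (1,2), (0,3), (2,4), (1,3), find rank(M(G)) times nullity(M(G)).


r(M) = |V| - c = 5 - 1 = 4.
nullity = |E| - r(M) = 8 - 4 = 4.
Product = 4 * 4 = 16.

16


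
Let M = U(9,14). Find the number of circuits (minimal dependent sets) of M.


In U(9,14), circuits are the (10)-element subsets.
Any set of 10 elements is dependent, and removing any one element gives
an independent set of size 9, so it is a minimal dependent set.
Number of circuits = C(14,10) = 1001.

1001


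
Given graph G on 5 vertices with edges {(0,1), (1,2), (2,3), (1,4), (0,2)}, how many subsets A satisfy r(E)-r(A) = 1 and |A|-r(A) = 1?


R(x,y) = sum over A in 2^E of x^(r(E)-r(A)) * y^(|A|-r(A)).
G has 5 vertices, 5 edges. r(E) = 4.
Enumerate all 2^5 = 32 subsets.
Count subsets with r(E)-r(A)=1 and |A|-r(A)=1: 2.

2


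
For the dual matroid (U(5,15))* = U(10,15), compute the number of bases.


The dual of U(r,n) is U(n-r, n) = U(10,15).
Bases of U(10,15) are all (10)-element subsets.
|B(M*)| = C(15,10) = 3003.

3003


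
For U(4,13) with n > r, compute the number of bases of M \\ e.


Deleting e from U(4,13) gives U(4,12) since n > r.
Bases of U(4,12) = C(12,4) = 12! / (4! * 8!) = 495.

495


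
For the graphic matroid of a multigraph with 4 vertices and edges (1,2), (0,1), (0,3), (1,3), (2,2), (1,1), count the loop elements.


In a graphic matroid, a loop is a self-loop edge (u,u) with rank 0.
Examining all 6 edges for self-loops...
Self-loops found: (2,2), (1,1)
Number of loops = 2.

2


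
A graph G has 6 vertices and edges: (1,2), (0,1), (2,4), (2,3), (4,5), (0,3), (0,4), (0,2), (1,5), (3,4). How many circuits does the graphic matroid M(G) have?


A circuit in a graphic matroid = edge set of a simple cycle.
G has 6 vertices and 10 edges.
Enumerating all minimal edge subsets forming cycles...
Total circuits found: 22.

22


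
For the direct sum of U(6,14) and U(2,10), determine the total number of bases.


Bases of a direct sum M1 + M2: |B| = |B(M1)| * |B(M2)|.
|B(U(6,14))| = C(14,6) = 3003.
|B(U(2,10))| = C(10,2) = 45.
Total bases = 3003 * 45 = 135135.

135135


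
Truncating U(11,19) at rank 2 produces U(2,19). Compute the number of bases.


Truncating U(11,19) to rank 2 gives U(2,19).
Bases of U(2,19) are all 2-element subsets of 19 elements.
Number of bases = C(19,2) = 19! / (2! * 17!) = 171.

171


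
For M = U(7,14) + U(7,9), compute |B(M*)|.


(M1+M2)* = M1* + M2*.
M1* = U(7,14), bases: C(14,7) = 3432.
M2* = U(2,9), bases: C(9,2) = 36.
|B(M*)| = 3432 * 36 = 123552.

123552


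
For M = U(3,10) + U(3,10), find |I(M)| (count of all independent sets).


For a direct sum, |I(M1+M2)| = |I(M1)| * |I(M2)|.
|I(U(3,10))| = sum C(10,k) for k=0..3 = 176.
|I(U(3,10))| = sum C(10,k) for k=0..3 = 176.
Total = 176 * 176 = 30976.

30976


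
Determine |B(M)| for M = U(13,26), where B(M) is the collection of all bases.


Bases of U(13,26) are all 13-element subsets of the 26-element ground set.
Number of bases = C(26,13).
(26 choose 13) = 10400600.

10400600


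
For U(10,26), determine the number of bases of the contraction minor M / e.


Contracting e from U(10,26) gives U(9,25).
Bases of U(9,25) = (25 choose 9) = 2042975.

2042975


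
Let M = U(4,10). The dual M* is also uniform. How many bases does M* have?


The dual of U(r,n) is U(n-r, n) = U(6,10).
Bases of U(6,10) are all (6)-element subsets.
|B(M*)| = (10 choose 6) = 210.

210


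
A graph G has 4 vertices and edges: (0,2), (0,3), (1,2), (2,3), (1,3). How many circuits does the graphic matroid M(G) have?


A circuit in a graphic matroid = edge set of a simple cycle.
G has 4 vertices and 5 edges.
Enumerating all minimal edge subsets forming cycles...
Total circuits found: 3.

3


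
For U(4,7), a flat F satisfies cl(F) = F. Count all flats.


Flats of U(4,7): every subset of size < 4 is a flat, plus E itself.
Count = (7 choose 0) + (7 choose 1) + (7 choose 2) + (7 choose 3) + 1
     = 1 + 7 + 21 + 35 + 1
     = 65.

65


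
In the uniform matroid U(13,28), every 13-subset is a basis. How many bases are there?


Bases of U(13,28) are all 13-element subsets of the 28-element ground set.
Number of bases = C(28,13).
C(28,13) = 28! / (13! * 15!) = 37442160.

37442160


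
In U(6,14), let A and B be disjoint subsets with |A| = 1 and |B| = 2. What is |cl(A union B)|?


|A union B| = 1 + 2 = 3 (disjoint).
In U(6,14), cl(S) = S if |S| < 6, else cl(S) = E.
Since 3 < 6, cl(A union B) = A union B.
|cl(A union B)| = 3.

3


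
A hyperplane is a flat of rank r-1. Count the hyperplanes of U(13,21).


Hyperplanes of U(13,21) are flats of rank 12.
In a uniform matroid, these are exactly the (12)-element subsets.
Count = C(21,12) = 21! / (12! * 9!) = 293930.

293930


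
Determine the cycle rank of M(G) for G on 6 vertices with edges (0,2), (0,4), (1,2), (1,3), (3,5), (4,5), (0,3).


Cycle rank (nullity) = |E| - r(M) = |E| - (|V| - c).
|E| = 7, |V| = 6, c = 1.
Nullity = 7 - (6 - 1) = 7 - 5 = 2.

2


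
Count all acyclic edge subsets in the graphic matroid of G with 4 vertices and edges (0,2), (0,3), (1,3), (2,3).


An independent set in a graphic matroid is an acyclic edge subset.
G has 4 vertices and 4 edges.
Enumerate all 2^4 = 16 subsets, checking for acyclicity.
Total independent sets = 14.

14


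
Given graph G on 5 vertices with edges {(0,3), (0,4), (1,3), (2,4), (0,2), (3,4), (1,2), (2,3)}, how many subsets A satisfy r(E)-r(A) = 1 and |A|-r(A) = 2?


R(x,y) = sum over A in 2^E of x^(r(E)-r(A)) * y^(|A|-r(A)).
G has 5 vertices, 8 edges. r(E) = 4.
Enumerate all 2^8 = 256 subsets.
Count subsets with r(E)-r(A)=1 and |A|-r(A)=2: 8.

8


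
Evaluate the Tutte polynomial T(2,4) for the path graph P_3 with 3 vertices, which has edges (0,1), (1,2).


A path on 3 vertices is a tree with 2 edges.
T(x,y) = x^(2) for any tree.
T(2,4) = 2^2 = 4.

4


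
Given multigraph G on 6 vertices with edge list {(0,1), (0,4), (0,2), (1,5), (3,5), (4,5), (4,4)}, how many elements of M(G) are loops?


In a graphic matroid, a loop is a self-loop edge (u,u) with rank 0.
Examining all 7 edges for self-loops...
Self-loops found: (4,4)
Number of loops = 1.

1


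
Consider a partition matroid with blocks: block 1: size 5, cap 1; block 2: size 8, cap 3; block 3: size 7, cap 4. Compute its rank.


Rank of a partition matroid = sum of min(|Si|, ci) for each block.
= min(5,1) + min(8,3) + min(7,4)
= 1 + 3 + 4
= 8.

8


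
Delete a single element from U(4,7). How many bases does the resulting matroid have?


Deleting e from U(4,7) gives U(4,6) since n > r.
Bases of U(4,6) = (6 choose 4) = 15.

15


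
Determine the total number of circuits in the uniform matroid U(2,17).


In U(2,17), circuits are the (3)-element subsets.
Any set of 3 elements is dependent, and removing any one element gives
an independent set of size 2, so it is a minimal dependent set.
Number of circuits = C(17,3) = 17! / (3! * 14!) = 680.

680


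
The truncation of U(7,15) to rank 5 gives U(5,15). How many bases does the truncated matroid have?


Truncating U(7,15) to rank 5 gives U(5,15).
Bases of U(5,15) are all 5-element subsets of 15 elements.
Number of bases = C(15,5) = 15! / (5! * 10!) = 3003.

3003


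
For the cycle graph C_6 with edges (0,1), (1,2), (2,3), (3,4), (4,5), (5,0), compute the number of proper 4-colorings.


P(C_6, k) = (k-1)^6 + (-1)^6*(k-1).
P(4) = (3)^6 + 3
= 729 + 3 = 732.

732


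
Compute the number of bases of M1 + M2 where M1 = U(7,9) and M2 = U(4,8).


Bases of a direct sum M1 + M2: |B| = |B(M1)| * |B(M2)|.
|B(U(7,9))| = C(9,7) = 36.
|B(U(4,8))| = C(8,4) = 70.
Total bases = 36 * 70 = 2520.

2520


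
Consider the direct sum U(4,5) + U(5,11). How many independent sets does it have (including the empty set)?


For a direct sum, |I(M1+M2)| = |I(M1)| * |I(M2)|.
|I(U(4,5))| = sum C(5,k) for k=0..4 = 31.
|I(U(5,11))| = sum C(11,k) for k=0..5 = 1024.
Total = 31 * 1024 = 31744.

31744


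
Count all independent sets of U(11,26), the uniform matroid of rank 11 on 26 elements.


Independent sets of U(11,26) are all subsets of size <= 11.
Count = C(26,0) + C(26,1) + C(26,2) + C(26,3) + C(26,4) + C(26,5) + C(26,6) + C(26,7) + C(26,8) + C(26,9) + C(26,10) + C(26,11)
     = 1 + 26 + 325 + 2600 + 14950 + 65780 + 230230 + 657800 + 1562275 + 3124550 + 5311735 + 7726160
     = 18696432.

18696432


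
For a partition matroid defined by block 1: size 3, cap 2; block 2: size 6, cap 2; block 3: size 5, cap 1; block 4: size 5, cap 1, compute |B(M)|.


A basis picks exactly ci elements from block i.
Number of bases = product of C(|Si|, ci).
= C(3,2) * C(6,2) * C(5,1) * C(5,1)
= 3 * 15 * 5 * 5
= 1125.

1125


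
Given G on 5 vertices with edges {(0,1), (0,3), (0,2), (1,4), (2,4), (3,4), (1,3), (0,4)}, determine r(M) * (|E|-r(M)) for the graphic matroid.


r(M) = |V| - c = 5 - 1 = 4.
nullity = |E| - r(M) = 8 - 4 = 4.
Product = 4 * 4 = 16.

16


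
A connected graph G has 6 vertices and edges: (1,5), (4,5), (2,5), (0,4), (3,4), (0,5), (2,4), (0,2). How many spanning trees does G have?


By Kirchhoff's matrix tree theorem, the number of spanning trees equals
the determinant of any cofactor of the Laplacian matrix L.
G has 6 vertices and 8 edges.
Computing the (5 x 5) cofactor determinant gives 16.

16


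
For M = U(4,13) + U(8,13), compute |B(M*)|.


(M1+M2)* = M1* + M2*.
M1* = U(9,13), bases: C(13,9) = 715.
M2* = U(5,13), bases: C(13,5) = 1287.
|B(M*)| = 715 * 1287 = 920205.

920205


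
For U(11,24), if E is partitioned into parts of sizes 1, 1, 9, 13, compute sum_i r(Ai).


r(Ai) = min(|Ai|, 11) for each part.
Sum = min(1,11) + min(1,11) + min(9,11) + min(13,11)
    = 1 + 1 + 9 + 11
    = 22.

22


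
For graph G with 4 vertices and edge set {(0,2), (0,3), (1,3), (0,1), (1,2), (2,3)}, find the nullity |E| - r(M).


Cycle rank (nullity) = |E| - r(M) = |E| - (|V| - c).
|E| = 6, |V| = 4, c = 1.
Nullity = 6 - (4 - 1) = 6 - 3 = 3.

3


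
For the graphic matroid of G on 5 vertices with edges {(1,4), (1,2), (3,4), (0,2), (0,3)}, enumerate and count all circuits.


A circuit in a graphic matroid = edge set of a simple cycle.
G has 5 vertices and 5 edges.
Enumerating all minimal edge subsets forming cycles...
Total circuits found: 1.

1


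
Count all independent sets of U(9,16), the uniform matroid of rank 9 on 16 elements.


Independent sets of U(9,16) are all subsets of size <= 9.
Count = C(16,0) + C(16,1) + C(16,2) + C(16,3) + C(16,4) + C(16,5) + C(16,6) + C(16,7) + C(16,8) + C(16,9)
     = 1 + 16 + 120 + 560 + 1820 + 4368 + 8008 + 11440 + 12870 + 11440
     = 50643.

50643


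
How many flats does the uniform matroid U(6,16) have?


Flats of U(6,16): every subset of size < 6 is a flat, plus E itself.
Count = (16 choose 0) + (16 choose 1) + (16 choose 2) + (16 choose 3) + (16 choose 4) + (16 choose 5) + 1
     = 1 + 16 + 120 + 560 + 1820 + 4368 + 1
     = 6886.

6886


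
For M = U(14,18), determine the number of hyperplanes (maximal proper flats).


Hyperplanes of U(14,18) are flats of rank 13.
In a uniform matroid, these are exactly the (13)-element subsets.
Count = C(18,13) = 8568.

8568


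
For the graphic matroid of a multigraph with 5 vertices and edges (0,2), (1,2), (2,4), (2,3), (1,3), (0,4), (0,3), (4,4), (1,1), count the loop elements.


In a graphic matroid, a loop is a self-loop edge (u,u) with rank 0.
Examining all 9 edges for self-loops...
Self-loops found: (4,4), (1,1)
Number of loops = 2.

2


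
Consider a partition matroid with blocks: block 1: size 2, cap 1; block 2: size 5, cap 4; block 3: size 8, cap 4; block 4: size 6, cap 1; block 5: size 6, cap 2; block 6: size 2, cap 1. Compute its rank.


Rank of a partition matroid = sum of min(|Si|, ci) for each block.
= min(2,1) + min(5,4) + min(8,4) + min(6,1) + min(6,2) + min(2,1)
= 1 + 4 + 4 + 1 + 2 + 1
= 13.

13


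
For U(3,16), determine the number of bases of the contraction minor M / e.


Contracting e from U(3,16) gives U(2,15).
Bases of U(2,15) = (15 choose 2) = 105.

105


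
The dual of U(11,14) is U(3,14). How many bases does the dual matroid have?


The dual of U(r,n) is U(n-r, n) = U(3,14).
Bases of U(3,14) are all (3)-element subsets.
|B(M*)| = (14 choose 3) = 364.

364


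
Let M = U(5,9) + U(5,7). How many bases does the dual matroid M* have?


(M1+M2)* = M1* + M2*.
M1* = U(4,9), bases: C(9,4) = 126.
M2* = U(2,7), bases: C(7,2) = 21.
|B(M*)| = 126 * 21 = 2646.

2646


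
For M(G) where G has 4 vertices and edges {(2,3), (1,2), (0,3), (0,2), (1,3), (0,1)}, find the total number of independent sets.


An independent set in a graphic matroid is an acyclic edge subset.
G has 4 vertices and 6 edges.
Enumerate all 2^6 = 64 subsets, checking for acyclicity.
Total independent sets = 38.

38


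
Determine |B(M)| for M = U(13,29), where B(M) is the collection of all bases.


Bases of U(13,29) are all 13-element subsets of the 29-element ground set.
Number of bases = C(29,13).
C(29,13) = 67863915.

67863915


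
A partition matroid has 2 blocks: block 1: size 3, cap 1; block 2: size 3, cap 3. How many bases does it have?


A basis picks exactly ci elements from block i.
Number of bases = product of C(|Si|, ci).
= C(3,1) * C(3,3)
= 3 * 1
= 3.

3


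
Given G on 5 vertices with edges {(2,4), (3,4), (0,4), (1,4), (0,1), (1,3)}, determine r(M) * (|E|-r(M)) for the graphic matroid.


r(M) = |V| - c = 5 - 1 = 4.
nullity = |E| - r(M) = 6 - 4 = 2.
Product = 4 * 2 = 8.

8


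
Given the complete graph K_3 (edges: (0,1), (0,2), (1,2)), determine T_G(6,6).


T(K_3; x,y) = x^2 + x + y.
T(6,6) = 36 + 6 + 6 = 48.

48


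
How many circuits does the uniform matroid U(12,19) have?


In U(12,19), circuits are the (13)-element subsets.
Any set of 13 elements is dependent, and removing any one element gives
an independent set of size 12, so it is a minimal dependent set.
Number of circuits = C(19,13) = 19! / (13! * 6!) = 27132.

27132


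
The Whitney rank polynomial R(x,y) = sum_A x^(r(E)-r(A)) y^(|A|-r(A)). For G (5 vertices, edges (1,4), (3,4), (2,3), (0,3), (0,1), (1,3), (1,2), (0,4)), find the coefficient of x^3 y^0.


R(x,y) = sum over A in 2^E of x^(r(E)-r(A)) * y^(|A|-r(A)).
G has 5 vertices, 8 edges. r(E) = 4.
Enumerate all 2^8 = 256 subsets.
Count subsets with r(E)-r(A)=3 and |A|-r(A)=0: 8.

8


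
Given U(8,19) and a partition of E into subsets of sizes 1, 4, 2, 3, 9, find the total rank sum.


r(Ai) = min(|Ai|, 8) for each part.
Sum = min(1,8) + min(4,8) + min(2,8) + min(3,8) + min(9,8)
    = 1 + 4 + 2 + 3 + 8
    = 18.

18


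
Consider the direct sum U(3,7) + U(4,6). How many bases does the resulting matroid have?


Bases of a direct sum M1 + M2: |B| = |B(M1)| * |B(M2)|.
|B(U(3,7))| = C(7,3) = 35.
|B(U(4,6))| = C(6,4) = 15.
Total bases = 35 * 15 = 525.

525


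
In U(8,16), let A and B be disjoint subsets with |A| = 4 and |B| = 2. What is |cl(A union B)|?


|A union B| = 4 + 2 = 6 (disjoint).
In U(8,16), cl(S) = S if |S| < 8, else cl(S) = E.
Since 6 < 8, cl(A union B) = A union B.
|cl(A union B)| = 6.

6


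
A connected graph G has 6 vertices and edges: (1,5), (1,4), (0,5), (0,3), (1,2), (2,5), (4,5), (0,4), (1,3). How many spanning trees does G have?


By Kirchhoff's matrix tree theorem, the number of spanning trees equals
the determinant of any cofactor of the Laplacian matrix L.
G has 6 vertices and 9 edges.
Computing the (5 x 5) cofactor determinant gives 61.

61


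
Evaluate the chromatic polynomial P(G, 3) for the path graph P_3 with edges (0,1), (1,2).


P(P_3, k) = k * (k-1)^(2).
P(3) = 3 * 2^2 = 3 * 4 = 12.

12


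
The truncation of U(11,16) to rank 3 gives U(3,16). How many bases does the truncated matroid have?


Truncating U(11,16) to rank 3 gives U(3,16).
Bases of U(3,16) are all 3-element subsets of 16 elements.
Number of bases = (16 choose 3) = 560.

560


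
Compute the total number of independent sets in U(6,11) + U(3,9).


For a direct sum, |I(M1+M2)| = |I(M1)| * |I(M2)|.
|I(U(6,11))| = sum C(11,k) for k=0..6 = 1486.
|I(U(3,9))| = sum C(9,k) for k=0..3 = 130.
Total = 1486 * 130 = 193180.

193180


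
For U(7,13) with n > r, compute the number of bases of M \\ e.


Deleting e from U(7,13) gives U(7,12) since n > r.
Bases of U(7,12) = (12 choose 7) = 792.

792


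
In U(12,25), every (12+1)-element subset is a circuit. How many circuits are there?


In U(12,25), circuits are the (13)-element subsets.
Any set of 13 elements is dependent, and removing any one element gives
an independent set of size 12, so it is a minimal dependent set.
Number of circuits = C(25,13) = 5200300.

5200300


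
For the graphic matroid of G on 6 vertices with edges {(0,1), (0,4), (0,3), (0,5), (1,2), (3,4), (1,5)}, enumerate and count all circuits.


A circuit in a graphic matroid = edge set of a simple cycle.
G has 6 vertices and 7 edges.
Enumerating all minimal edge subsets forming cycles...
Total circuits found: 2.

2


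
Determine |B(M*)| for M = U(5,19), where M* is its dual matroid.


The dual of U(r,n) is U(n-r, n) = U(14,19).
Bases of U(14,19) are all (14)-element subsets.
|B(M*)| = (19 choose 14) = 11628.

11628


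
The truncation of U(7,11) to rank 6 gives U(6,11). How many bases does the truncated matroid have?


Truncating U(7,11) to rank 6 gives U(6,11).
Bases of U(6,11) are all 6-element subsets of 11 elements.
Number of bases = C(11,6) = 11! / (6! * 5!) = 462.

462


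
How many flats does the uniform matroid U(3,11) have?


Flats of U(3,11): every subset of size < 3 is a flat, plus E itself.
Count = C(11,0) + C(11,1) + C(11,2) + 1
     = 1 + 11 + 55 + 1
     = 68.

68


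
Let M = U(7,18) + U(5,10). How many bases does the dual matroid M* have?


(M1+M2)* = M1* + M2*.
M1* = U(11,18), bases: C(18,11) = 31824.
M2* = U(5,10), bases: C(10,5) = 252.
|B(M*)| = 31824 * 252 = 8019648.

8019648


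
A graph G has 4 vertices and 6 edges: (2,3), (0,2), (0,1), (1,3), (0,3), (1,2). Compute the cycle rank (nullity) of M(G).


Cycle rank (nullity) = |E| - r(M) = |E| - (|V| - c).
|E| = 6, |V| = 4, c = 1.
Nullity = 6 - (4 - 1) = 6 - 3 = 3.

3


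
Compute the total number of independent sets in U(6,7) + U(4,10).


For a direct sum, |I(M1+M2)| = |I(M1)| * |I(M2)|.
|I(U(6,7))| = sum C(7,k) for k=0..6 = 127.
|I(U(4,10))| = sum C(10,k) for k=0..4 = 386.
Total = 127 * 386 = 49022.

49022


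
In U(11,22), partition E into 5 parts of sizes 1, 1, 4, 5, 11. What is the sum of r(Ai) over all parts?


r(Ai) = min(|Ai|, 11) for each part.
Sum = min(1,11) + min(1,11) + min(4,11) + min(5,11) + min(11,11)
    = 1 + 1 + 4 + 5 + 11
    = 22.

22


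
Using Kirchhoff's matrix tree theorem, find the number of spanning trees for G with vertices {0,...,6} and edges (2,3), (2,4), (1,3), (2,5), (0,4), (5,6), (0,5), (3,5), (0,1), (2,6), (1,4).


By Kirchhoff's matrix tree theorem, the number of spanning trees equals
the determinant of any cofactor of the Laplacian matrix L.
G has 7 vertices and 11 edges.
Computing the (6 x 6) cofactor determinant gives 190.

190


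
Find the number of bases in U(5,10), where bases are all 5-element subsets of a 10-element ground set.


Bases of U(5,10) are all 5-element subsets of the 10-element ground set.
Number of bases = C(10,5).
(10 choose 5) = 252.

252


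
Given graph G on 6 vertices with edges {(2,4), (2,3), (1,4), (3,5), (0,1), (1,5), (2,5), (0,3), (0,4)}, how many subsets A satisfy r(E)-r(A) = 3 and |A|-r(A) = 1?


R(x,y) = sum over A in 2^E of x^(r(E)-r(A)) * y^(|A|-r(A)).
G has 6 vertices, 9 edges. r(E) = 5.
Enumerate all 2^9 = 512 subsets.
Count subsets with r(E)-r(A)=3 and |A|-r(A)=1: 2.

2


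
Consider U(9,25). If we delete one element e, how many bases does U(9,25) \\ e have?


Deleting e from U(9,25) gives U(9,24) since n > r.
Bases of U(9,24) = C(24,9) = 1307504.

1307504


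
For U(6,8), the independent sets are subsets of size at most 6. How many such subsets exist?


Independent sets of U(6,8) are all subsets of size <= 6.
Count = (8 choose 0) + (8 choose 1) + (8 choose 2) + (8 choose 3) + (8 choose 4) + (8 choose 5) + (8 choose 6)
     = 1 + 8 + 28 + 56 + 70 + 56 + 28
     = 247.

247


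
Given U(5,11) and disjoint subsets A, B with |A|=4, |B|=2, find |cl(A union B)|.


|A union B| = 4 + 2 = 6 (disjoint).
In U(5,11), cl(S) = S if |S| < 5, else cl(S) = E.
Since 6 >= 5, cl(A union B) = E.
|cl(A union B)| = 11.

11


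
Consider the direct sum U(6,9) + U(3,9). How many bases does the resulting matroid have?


Bases of a direct sum M1 + M2: |B| = |B(M1)| * |B(M2)|.
|B(U(6,9))| = C(9,6) = 84.
|B(U(3,9))| = C(9,3) = 84.
Total bases = 84 * 84 = 7056.

7056


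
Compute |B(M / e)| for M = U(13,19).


Contracting e from U(13,19) gives U(12,18).
Bases of U(12,18) = C(18,12) = 18! / (12! * 6!) = 18564.

18564


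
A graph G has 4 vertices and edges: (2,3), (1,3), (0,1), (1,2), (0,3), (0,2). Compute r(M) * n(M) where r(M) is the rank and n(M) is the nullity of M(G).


r(M) = |V| - c = 4 - 1 = 3.
nullity = |E| - r(M) = 6 - 3 = 3.
Product = 3 * 3 = 9.

9


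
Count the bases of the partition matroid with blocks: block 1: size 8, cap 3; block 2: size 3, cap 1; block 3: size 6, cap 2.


A basis picks exactly ci elements from block i.
Number of bases = product of C(|Si|, ci).
= C(8,3) * C(3,1) * C(6,2)
= 56 * 3 * 15
= 2520.

2520


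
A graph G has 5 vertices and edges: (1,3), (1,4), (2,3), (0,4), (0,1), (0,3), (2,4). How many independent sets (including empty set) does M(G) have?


An independent set in a graphic matroid is an acyclic edge subset.
G has 5 vertices and 7 edges.
Enumerate all 2^7 = 128 subsets, checking for acyclicity.
Total independent sets = 86.

86


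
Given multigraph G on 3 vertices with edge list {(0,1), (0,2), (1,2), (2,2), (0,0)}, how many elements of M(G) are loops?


In a graphic matroid, a loop is a self-loop edge (u,u) with rank 0.
Examining all 5 edges for self-loops...
Self-loops found: (2,2), (0,0)
Number of loops = 2.

2


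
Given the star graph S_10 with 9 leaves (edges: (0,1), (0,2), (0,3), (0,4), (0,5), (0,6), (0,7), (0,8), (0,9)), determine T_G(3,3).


A star on 10 vertices is a tree with 9 edges.
T(x,y) = x^(9) for any tree.
T(3,3) = 3^9 = 19683.

19683


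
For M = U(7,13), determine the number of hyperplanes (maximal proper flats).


Hyperplanes of U(7,13) are flats of rank 6.
In a uniform matroid, these are exactly the (6)-element subsets.
Count = C(13,6) = 1716.

1716


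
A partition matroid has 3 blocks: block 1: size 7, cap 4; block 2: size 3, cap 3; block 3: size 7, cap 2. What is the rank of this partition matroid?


Rank of a partition matroid = sum of min(|Si|, ci) for each block.
= min(7,4) + min(3,3) + min(7,2)
= 4 + 3 + 2
= 9.

9


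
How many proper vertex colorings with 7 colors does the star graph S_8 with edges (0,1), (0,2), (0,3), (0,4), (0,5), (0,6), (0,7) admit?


P(tree, k) = k * (k-1)^(7) for any tree on 8 vertices.
P(7) = 7 * 6^7 = 7 * 279936 = 1959552.

1959552


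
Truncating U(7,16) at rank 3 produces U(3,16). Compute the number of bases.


Truncating U(7,16) to rank 3 gives U(3,16).
Bases of U(3,16) are all 3-element subsets of 16 elements.
Number of bases = C(16,3) = 16! / (3! * 13!) = 560.

560


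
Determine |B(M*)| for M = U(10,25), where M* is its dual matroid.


The dual of U(r,n) is U(n-r, n) = U(15,25).
Bases of U(15,25) are all (15)-element subsets.
|B(M*)| = C(25,15) = 3268760.

3268760


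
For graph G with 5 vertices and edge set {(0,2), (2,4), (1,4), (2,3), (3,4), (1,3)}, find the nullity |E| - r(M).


Cycle rank (nullity) = |E| - r(M) = |E| - (|V| - c).
|E| = 6, |V| = 5, c = 1.
Nullity = 6 - (5 - 1) = 6 - 4 = 2.

2


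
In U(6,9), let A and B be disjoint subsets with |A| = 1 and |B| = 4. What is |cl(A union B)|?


|A union B| = 1 + 4 = 5 (disjoint).
In U(6,9), cl(S) = S if |S| < 6, else cl(S) = E.
Since 5 < 6, cl(A union B) = A union B.
|cl(A union B)| = 5.

5


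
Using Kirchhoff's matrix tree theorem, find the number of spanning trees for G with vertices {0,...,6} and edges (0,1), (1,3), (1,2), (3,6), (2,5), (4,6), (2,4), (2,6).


By Kirchhoff's matrix tree theorem, the number of spanning trees equals
the determinant of any cofactor of the Laplacian matrix L.
G has 7 vertices and 8 edges.
Computing the (6 x 6) cofactor determinant gives 11.

11


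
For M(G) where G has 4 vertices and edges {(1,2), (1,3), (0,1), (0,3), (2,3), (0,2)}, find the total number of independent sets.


An independent set in a graphic matroid is an acyclic edge subset.
G has 4 vertices and 6 edges.
Enumerate all 2^6 = 64 subsets, checking for acyclicity.
Total independent sets = 38.

38


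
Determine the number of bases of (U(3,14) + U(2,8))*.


(M1+M2)* = M1* + M2*.
M1* = U(11,14), bases: C(14,11) = 364.
M2* = U(6,8), bases: C(8,6) = 28.
|B(M*)| = 364 * 28 = 10192.

10192


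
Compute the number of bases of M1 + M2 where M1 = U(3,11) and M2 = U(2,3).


Bases of a direct sum M1 + M2: |B| = |B(M1)| * |B(M2)|.
|B(U(3,11))| = C(11,3) = 165.
|B(U(2,3))| = C(3,2) = 3.
Total bases = 165 * 3 = 495.

495


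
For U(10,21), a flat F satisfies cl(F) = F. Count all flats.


Flats of U(10,21): every subset of size < 10 is a flat, plus E itself.
Count = (21 choose 0) + (21 choose 1) + (21 choose 2) + (21 choose 3) + (21 choose 4) + (21 choose 5) + (21 choose 6) + (21 choose 7) + (21 choose 8) + (21 choose 9) + 1
     = 1 + 21 + 210 + 1330 + 5985 + 20349 + 54264 + 116280 + 203490 + 293930 + 1
     = 695861.

695861


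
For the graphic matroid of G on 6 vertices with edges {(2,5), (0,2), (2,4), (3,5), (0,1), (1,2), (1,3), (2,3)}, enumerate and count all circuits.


A circuit in a graphic matroid = edge set of a simple cycle.
G has 6 vertices and 8 edges.
Enumerating all minimal edge subsets forming cycles...
Total circuits found: 6.

6


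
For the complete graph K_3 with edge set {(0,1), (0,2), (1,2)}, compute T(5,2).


T(K_3; x,y) = x^2 + x + y.
T(5,2) = 25 + 5 + 2 = 32.

32


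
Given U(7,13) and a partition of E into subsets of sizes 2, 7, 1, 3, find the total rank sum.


r(Ai) = min(|Ai|, 7) for each part.
Sum = min(2,7) + min(7,7) + min(1,7) + min(3,7)
    = 2 + 7 + 1 + 3
    = 13.

13


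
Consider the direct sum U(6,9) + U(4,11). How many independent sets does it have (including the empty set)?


For a direct sum, |I(M1+M2)| = |I(M1)| * |I(M2)|.
|I(U(6,9))| = sum C(9,k) for k=0..6 = 466.
|I(U(4,11))| = sum C(11,k) for k=0..4 = 562.
Total = 466 * 562 = 261892.

261892


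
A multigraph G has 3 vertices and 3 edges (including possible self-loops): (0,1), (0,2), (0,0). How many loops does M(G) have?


In a graphic matroid, a loop is a self-loop edge (u,u) with rank 0.
Examining all 3 edges for self-loops...
Self-loops found: (0,0)
Number of loops = 1.

1


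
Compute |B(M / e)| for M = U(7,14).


Contracting e from U(7,14) gives U(6,13).
Bases of U(6,13) = C(13,6) = 13! / (6! * 7!) = 1716.

1716


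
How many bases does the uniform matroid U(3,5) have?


Bases of U(3,5) are all 3-element subsets of the 5-element ground set.
Number of bases = C(5,3).
(5 choose 3) = 10.

10


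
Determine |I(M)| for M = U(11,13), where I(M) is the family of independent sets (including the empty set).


Independent sets of U(11,13) are all subsets of size <= 11.
Count = (13 choose 0) + (13 choose 1) + (13 choose 2) + (13 choose 3) + (13 choose 4) + (13 choose 5) + (13 choose 6) + (13 choose 7) + (13 choose 8) + (13 choose 9) + (13 choose 10) + (13 choose 11)
     = 1 + 13 + 78 + 286 + 715 + 1287 + 1716 + 1716 + 1287 + 715 + 286 + 78
     = 8178.

8178


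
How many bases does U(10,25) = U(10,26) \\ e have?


Deleting e from U(10,26) gives U(10,25) since n > r.
Bases of U(10,25) = (25 choose 10) = 3268760.

3268760


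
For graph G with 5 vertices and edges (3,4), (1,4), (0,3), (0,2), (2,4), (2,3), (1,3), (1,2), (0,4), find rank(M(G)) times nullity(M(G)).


r(M) = |V| - c = 5 - 1 = 4.
nullity = |E| - r(M) = 9 - 4 = 5.
Product = 4 * 5 = 20.

20


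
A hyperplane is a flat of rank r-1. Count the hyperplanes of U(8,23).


Hyperplanes of U(8,23) are flats of rank 7.
In a uniform matroid, these are exactly the (7)-element subsets.
Count = C(23,7) = 23! / (7! * 16!) = 245157.

245157


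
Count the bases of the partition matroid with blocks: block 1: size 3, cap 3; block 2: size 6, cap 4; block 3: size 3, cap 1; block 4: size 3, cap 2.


A basis picks exactly ci elements from block i.
Number of bases = product of C(|Si|, ci).
= C(3,3) * C(6,4) * C(3,1) * C(3,2)
= 1 * 15 * 3 * 3
= 135.

135


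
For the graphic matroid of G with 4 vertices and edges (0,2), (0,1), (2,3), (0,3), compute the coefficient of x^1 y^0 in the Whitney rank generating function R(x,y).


R(x,y) = sum over A in 2^E of x^(r(E)-r(A)) * y^(|A|-r(A)).
G has 4 vertices, 4 edges. r(E) = 3.
Enumerate all 2^4 = 16 subsets.
Count subsets with r(E)-r(A)=1 and |A|-r(A)=0: 6.

6


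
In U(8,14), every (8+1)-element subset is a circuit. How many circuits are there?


In U(8,14), circuits are the (9)-element subsets.
Any set of 9 elements is dependent, and removing any one element gives
an independent set of size 8, so it is a minimal dependent set.
Number of circuits = C(14,9) = 14! / (9! * 5!) = 2002.

2002


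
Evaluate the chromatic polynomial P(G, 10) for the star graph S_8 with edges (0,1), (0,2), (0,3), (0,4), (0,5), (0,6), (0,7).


P(tree, k) = k * (k-1)^(7) for any tree on 8 vertices.
P(10) = 10 * 9^7 = 10 * 4782969 = 47829690.

47829690


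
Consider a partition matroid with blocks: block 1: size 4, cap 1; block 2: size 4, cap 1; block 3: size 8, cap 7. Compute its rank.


Rank of a partition matroid = sum of min(|Si|, ci) for each block.
= min(4,1) + min(4,1) + min(8,7)
= 1 + 1 + 7
= 9.

9
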